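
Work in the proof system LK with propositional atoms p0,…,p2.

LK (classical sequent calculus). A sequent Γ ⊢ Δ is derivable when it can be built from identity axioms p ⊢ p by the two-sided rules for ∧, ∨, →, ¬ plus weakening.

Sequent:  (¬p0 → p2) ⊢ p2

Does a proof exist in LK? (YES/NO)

Search for a countermodel by truth-table:
  v=000: Γ:[(¬p0 → p2)=F] Δ:[p2=F] refutes=False
  v=001: Γ:[(¬p0 → p2)=T] Δ:[p2=T] refutes=False
  v=010: Γ:[(¬p0 → p2)=F] Δ:[p2=F] refutes=False
  v=011: Γ:[(¬p0 → p2)=T] Δ:[p2=T] refutes=False
  v=100: Γ:[(¬p0 → p2)=T] Δ:[p2=F] refutes=True  ← countermodel

Result: NO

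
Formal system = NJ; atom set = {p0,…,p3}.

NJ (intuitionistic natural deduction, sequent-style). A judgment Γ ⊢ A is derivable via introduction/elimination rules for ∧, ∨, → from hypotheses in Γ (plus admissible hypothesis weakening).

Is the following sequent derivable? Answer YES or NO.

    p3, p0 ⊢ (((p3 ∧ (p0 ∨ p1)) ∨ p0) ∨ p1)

Proof tree:
[∨I₁] p3, p0 ⊢ (((p3 ∧ (p0 ∨ p1)) ∨ p0) ∨ p1)
  [∨I₁] p3, p0 ⊢ ((p3 ∧ (p0 ∨ p1)) ∨ p0)
    [∧I] p3, p0 ⊢ (p3 ∧ (p0 ∨ p1))
      [Ax] p3 ⊢ p3
      [∨I₁] p0 ⊢ (p0 ∨ p1)
        [Ax] p0 ⊢ p0

Result: YES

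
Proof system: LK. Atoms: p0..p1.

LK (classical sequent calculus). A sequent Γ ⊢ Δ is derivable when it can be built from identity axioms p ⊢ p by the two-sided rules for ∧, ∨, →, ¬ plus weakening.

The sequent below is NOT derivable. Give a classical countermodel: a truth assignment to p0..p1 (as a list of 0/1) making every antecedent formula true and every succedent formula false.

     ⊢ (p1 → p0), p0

Enumerate valuations to refute Γ ⊢ Δ:
  v=00: Γ:[] Δ:[(p1 → p0)=T, p0=F] refutes=False
  v=01: Γ:[] Δ:[(p1 → p0)=F, p0=F] refutes=True  ← countermodel

Result: [0, 1]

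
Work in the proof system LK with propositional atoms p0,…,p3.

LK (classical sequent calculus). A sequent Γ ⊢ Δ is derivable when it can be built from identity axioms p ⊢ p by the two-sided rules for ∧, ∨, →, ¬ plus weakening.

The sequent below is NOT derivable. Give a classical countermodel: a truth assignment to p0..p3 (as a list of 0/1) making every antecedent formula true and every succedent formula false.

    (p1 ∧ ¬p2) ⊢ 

Enumerate valuations to refute Γ ⊢ Δ:
  v=0000: Γ:[(p1 ∧ ¬p2)=F] Δ:[] refutes=False
  v=0001: Γ:[(p1 ∧ ¬p2)=F] Δ:[] refutes=False
  v=0010: Γ:[(p1 ∧ ¬p2)=F] Δ:[] refutes=False
  v=0011: Γ:[(p1 ∧ ¬p2)=F] Δ:[] refutes=False
  v=0100: Γ:[(p1 ∧ ¬p2)=T] Δ:[] refutes=True  ← countermodel

Result: [0, 1, 0, 0]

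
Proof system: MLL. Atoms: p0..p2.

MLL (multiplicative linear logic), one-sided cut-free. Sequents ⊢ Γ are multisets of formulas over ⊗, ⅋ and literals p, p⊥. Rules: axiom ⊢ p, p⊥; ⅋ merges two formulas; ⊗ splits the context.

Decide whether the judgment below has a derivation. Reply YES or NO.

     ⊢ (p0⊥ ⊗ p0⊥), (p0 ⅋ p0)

Derivation (root first):
[⅋]  ⊢ (p0⊥ ⊗ p0⊥), (p0 ⅋ p0)
  [⊗]  ⊢ p0, p0, (p0⊥ ⊗ p0⊥)
    [Ax]  ⊢ p0, p0⊥
    [Ax]  ⊢ p0, p0⊥

Result: YES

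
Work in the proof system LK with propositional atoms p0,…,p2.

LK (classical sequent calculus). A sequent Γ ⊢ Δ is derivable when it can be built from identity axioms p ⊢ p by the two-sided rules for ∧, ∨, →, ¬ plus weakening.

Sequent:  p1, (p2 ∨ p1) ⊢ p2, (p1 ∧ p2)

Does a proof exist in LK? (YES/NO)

Truth-table refutation:
  v=000: Γ:[p1=F, (p2 ∨ p1)=F] Δ:[p2=F, (p1 ∧ p2)=F] refutes=False
  v=001: Γ:[p1=F, (p2 ∨ p1)=T] Δ:[p2=T, (p1 ∧ p2)=F] refutes=False
  v=010: Γ:[p1=T, (p2 ∨ p1)=T] Δ:[p2=F, (p1 ∧ p2)=F] refutes=True  ← countermodel

Result: NO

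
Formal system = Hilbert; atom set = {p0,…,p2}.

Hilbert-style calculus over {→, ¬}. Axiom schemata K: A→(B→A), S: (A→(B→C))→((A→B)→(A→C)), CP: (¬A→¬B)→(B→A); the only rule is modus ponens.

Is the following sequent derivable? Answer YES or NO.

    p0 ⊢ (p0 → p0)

Proof tree:
[MP] p0 ⊢ (p0 → p0)
  [K]  ⊢ (p0 → (p0 → p0))
  [MP] p0 ⊢ p0
    [MP] p0 ⊢ (p0 → p0)
      [K]  ⊢ (p0 → (p0 → p0))
      [Hyp] p0 ⊢ p0
    [Hyp] p0 ⊢ p0

Result: YES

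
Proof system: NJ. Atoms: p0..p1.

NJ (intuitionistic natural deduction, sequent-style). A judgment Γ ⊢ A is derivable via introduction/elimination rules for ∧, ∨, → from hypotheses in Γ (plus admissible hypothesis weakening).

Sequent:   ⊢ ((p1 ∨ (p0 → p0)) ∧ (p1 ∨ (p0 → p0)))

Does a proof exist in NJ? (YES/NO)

Derivation (root first):
[∧I]  ⊢ ((p1 ∨ (p0 → p0)) ∧ (p1 ∨ (p0 → p0)))
  [∨I₂]  ⊢ (p1 ∨ (p0 → p0))
    [→I]  ⊢ (p0 → p0)
      [Ax] p0 ⊢ p0
  [∨I₂]  ⊢ (p1 ∨ (p0 → p0))
    [→I]  ⊢ (p0 → p0)
      [Ax] p0 ⊢ p0

Result: YES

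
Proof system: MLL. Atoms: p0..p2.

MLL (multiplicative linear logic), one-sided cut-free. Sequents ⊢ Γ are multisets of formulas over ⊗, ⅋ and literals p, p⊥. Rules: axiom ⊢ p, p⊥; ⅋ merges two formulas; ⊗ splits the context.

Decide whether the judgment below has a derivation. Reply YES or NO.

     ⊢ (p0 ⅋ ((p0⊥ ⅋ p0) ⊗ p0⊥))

Proof tree:
[⅋]  ⊢ (p0 ⅋ ((p0⊥ ⅋ p0) ⊗ p0⊥))
  [⊗]  ⊢ p0, ((p0⊥ ⅋ p0) ⊗ p0⊥)
    [⅋]  ⊢ (p0⊥ ⅋ p0)
      [Ax]  ⊢ p0, p0⊥
    [Ax]  ⊢ p0, p0⊥

Result: YES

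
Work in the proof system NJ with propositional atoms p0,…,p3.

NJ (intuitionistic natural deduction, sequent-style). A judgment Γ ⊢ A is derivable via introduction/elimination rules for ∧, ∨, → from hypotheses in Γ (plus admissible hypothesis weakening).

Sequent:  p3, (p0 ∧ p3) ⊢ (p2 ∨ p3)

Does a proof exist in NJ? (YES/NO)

Derivation trace:
[Wk] p3, (p0 ∧ p3) ⊢ (p2 ∨ p3)
  [∨I₂] p3 ⊢ (p2 ∨ p3)
    [Ax] p3 ⊢ p3

Result: YES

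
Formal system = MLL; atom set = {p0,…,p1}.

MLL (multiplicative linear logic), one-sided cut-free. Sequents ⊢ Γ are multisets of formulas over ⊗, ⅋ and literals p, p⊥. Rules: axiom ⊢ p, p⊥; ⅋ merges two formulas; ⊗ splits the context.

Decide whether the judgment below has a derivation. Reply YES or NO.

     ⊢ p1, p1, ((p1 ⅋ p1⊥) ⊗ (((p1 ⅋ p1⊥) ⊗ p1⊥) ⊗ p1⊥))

Derivation trace:
[⊗]  ⊢ p1, p1, ((p1 ⅋ p1⊥) ⊗ (((p1 ⅋ p1⊥) ⊗ p1⊥) ⊗ p1⊥))
  [⅋]  ⊢ (p1 ⅋ p1⊥)
    [Ax]  ⊢ p1, p1⊥
  [⊗]  ⊢ p1, p1, (((p1 ⅋ p1⊥) ⊗ p1⊥) ⊗ p1⊥)
    [⊗]  ⊢ p1, ((p1 ⅋ p1⊥) ⊗ p1⊥)
      [⅋]  ⊢ (p1 ⅋ p1⊥)
        [Ax]  ⊢ p1, p1⊥
      [Ax]  ⊢ p1, p1⊥
    [Ax]  ⊢ p1, p1⊥

Result: YES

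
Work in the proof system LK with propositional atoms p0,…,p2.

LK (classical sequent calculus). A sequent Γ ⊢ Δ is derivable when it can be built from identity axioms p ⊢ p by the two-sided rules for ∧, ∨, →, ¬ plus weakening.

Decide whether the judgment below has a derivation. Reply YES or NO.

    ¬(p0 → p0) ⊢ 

Derivation trace:
[¬L] ¬(p0 → p0) ⊢ 
  [→R]  ⊢ (p0 → p0)
    [Ax] p0 ⊢ p0

Result: YES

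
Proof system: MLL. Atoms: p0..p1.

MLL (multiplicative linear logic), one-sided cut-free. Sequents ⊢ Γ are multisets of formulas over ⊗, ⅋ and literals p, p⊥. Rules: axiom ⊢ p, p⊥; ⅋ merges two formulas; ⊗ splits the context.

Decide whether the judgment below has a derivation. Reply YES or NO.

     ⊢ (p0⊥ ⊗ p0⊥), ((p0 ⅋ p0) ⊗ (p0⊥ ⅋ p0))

Proof tree:
[⊗]  ⊢ (p0⊥ ⊗ p0⊥), ((p0 ⅋ p0) ⊗ (p0⊥ ⅋ p0))
  [⅋]  ⊢ (p0⊥ ⊗ p0⊥), (p0 ⅋ p0)
    [⊗]  ⊢ p0, p0, (p0⊥ ⊗ p0⊥)
      [Ax]  ⊢ p0, p0⊥
      [Ax]  ⊢ p0, p0⊥
  [⅋]  ⊢ (p0⊥ ⅋ p0)
    [Ax]  ⊢ p0, p0⊥

Result: YES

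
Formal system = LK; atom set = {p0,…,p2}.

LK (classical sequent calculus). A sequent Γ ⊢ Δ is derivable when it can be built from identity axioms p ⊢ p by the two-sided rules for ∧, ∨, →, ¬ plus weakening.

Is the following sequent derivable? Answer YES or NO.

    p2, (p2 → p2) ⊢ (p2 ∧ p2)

Derivation (root first):
[∧R] p2, (p2 → p2) ⊢ (p2 ∧ p2)
  [→L] p2, (p2 → p2) ⊢ p2
    [Ax] p2 ⊢ p2
    [Ax] p2 ⊢ p2
  [Ax] p2 ⊢ p2

Result: YES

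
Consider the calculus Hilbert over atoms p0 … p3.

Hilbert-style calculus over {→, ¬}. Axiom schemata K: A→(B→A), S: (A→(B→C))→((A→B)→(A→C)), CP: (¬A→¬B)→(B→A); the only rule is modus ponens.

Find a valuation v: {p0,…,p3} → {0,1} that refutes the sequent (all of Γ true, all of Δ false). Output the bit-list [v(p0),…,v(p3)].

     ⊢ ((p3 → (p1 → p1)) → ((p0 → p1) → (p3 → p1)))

Enumerate valuations to refute Γ ⊢ Δ:
  v=0000: Γ:[] Δ:[((p3 → (p1 → p1)) → ((p0 → p1) → (p3 → p1)))=T] refutes=False
  v=0001: Γ:[] Δ:[((p3 → (p1 → p1)) → ((p0 → p1) → (p3 → p1)))=F] refutes=True  ← countermodel

Result: [0, 0, 0, 1]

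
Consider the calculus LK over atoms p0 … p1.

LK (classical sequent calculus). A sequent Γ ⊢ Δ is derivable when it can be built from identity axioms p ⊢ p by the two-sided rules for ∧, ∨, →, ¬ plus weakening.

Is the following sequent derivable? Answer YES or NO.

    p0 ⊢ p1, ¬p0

Search for a countermodel by truth-table:
  v=00: Γ:[p0=F] Δ:[p1=F, ¬p0=T] refutes=False
  v=01: Γ:[p0=F] Δ:[p1=T, ¬p0=T] refutes=False
  v=10: Γ:[p0=T] Δ:[p1=F, ¬p0=F] refutes=True  ← countermodel

Result: NO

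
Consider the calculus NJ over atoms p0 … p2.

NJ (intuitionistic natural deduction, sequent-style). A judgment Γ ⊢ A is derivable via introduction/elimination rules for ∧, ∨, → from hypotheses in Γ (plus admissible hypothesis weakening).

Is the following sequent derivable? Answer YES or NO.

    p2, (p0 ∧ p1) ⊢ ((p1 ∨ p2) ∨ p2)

Derivation trace:
[∨I₁] p2, (p0 ∧ p1) ⊢ ((p1 ∨ p2) ∨ p2)
  [∨I₂] p2, (p0 ∧ p1) ⊢ (p1 ∨ p2)
    [Wk] p2, (p0 ∧ p1) ⊢ p2
      [Ax] p2 ⊢ p2

Result: YES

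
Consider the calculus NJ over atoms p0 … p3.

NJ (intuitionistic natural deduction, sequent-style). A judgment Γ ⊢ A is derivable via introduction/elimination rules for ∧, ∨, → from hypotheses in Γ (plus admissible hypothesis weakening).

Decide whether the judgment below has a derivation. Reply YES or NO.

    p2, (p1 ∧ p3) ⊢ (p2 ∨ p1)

Proof tree:
[∨I₁] p2, (p1 ∧ p3) ⊢ (p2 ∨ p1)
  [Wk] p2, (p1 ∧ p3) ⊢ p2
    [Ax] p2 ⊢ p2

Result: YES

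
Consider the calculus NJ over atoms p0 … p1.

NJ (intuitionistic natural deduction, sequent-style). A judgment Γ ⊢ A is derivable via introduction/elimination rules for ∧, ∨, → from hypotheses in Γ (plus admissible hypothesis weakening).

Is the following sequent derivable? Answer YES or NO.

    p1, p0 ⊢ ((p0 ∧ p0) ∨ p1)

Derivation trace:
[∨I₁] p1, p0 ⊢ ((p0 ∧ p0) ∨ p1)
  [∧I] p1, p0 ⊢ (p0 ∧ p0)
    [Ax] p0 ⊢ p0
    [Wk] p0, p1 ⊢ p0
      [Ax] p0 ⊢ p0

Result: YES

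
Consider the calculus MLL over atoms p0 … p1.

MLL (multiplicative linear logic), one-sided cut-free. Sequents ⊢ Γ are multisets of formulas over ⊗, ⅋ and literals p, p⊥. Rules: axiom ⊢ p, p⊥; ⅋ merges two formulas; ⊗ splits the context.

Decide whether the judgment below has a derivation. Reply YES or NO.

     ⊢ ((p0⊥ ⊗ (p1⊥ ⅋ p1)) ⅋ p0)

Proof tree:
[⅋]  ⊢ ((p0⊥ ⊗ (p1⊥ ⅋ p1)) ⅋ p0)
  [⊗]  ⊢ p0, (p0⊥ ⊗ (p1⊥ ⅋ p1))
    [Ax]  ⊢ p0, p0⊥
    [⅋]  ⊢ (p1⊥ ⅋ p1)
      [Ax]  ⊢ p1, p1⊥

Result: YES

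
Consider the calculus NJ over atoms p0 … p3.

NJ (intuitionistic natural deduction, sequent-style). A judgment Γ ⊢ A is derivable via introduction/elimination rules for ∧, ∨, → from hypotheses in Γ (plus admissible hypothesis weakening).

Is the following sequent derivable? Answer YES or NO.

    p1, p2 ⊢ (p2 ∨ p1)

Derivation (root first):
[∨I₂] p1, p2 ⊢ (p2 ∨ p1)
  [Wk] p1, p2 ⊢ p1
    [Ax] p1 ⊢ p1

Result: YES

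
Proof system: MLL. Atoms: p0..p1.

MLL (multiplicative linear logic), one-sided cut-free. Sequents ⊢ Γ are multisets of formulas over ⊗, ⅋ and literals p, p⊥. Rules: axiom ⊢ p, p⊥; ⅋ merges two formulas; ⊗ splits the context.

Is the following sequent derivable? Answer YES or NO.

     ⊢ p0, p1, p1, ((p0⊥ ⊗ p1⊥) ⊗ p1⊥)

Derivation (root first):
[⊗]  ⊢ p0, p1, p1, ((p0⊥ ⊗ p1⊥) ⊗ p1⊥)
  [⊗]  ⊢ p0, p1, (p0⊥ ⊗ p1⊥)
    [Ax]  ⊢ p0, p0⊥
    [Ax]  ⊢ p1, p1⊥
  [Ax]  ⊢ p1, p1⊥

Result: YES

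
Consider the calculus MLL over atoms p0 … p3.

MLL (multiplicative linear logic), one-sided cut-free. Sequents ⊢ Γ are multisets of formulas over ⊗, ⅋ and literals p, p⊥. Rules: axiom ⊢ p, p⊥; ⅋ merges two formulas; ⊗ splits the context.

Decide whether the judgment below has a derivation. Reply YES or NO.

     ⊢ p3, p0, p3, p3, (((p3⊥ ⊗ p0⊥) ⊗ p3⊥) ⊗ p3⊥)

Proof tree:
[⊗]  ⊢ p3, p0, p3, p3, (((p3⊥ ⊗ p0⊥) ⊗ p3⊥) ⊗ p3⊥)
  [⊗]  ⊢ p3, p0, p3, ((p3⊥ ⊗ p0⊥) ⊗ p3⊥)
    [⊗]  ⊢ p3, p0, (p3⊥ ⊗ p0⊥)
      [Ax]  ⊢ p3, p3⊥
      [Ax]  ⊢ p0, p0⊥
    [Ax]  ⊢ p3, p3⊥
  [Ax]  ⊢ p3, p3⊥

Result: YES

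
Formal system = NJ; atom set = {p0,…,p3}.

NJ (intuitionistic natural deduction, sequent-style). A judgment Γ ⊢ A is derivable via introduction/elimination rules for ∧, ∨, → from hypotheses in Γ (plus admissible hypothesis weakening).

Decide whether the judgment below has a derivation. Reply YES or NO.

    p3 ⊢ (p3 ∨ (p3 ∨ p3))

Derivation trace:
[∨I₂] p3 ⊢ (p3 ∨ (p3 ∨ p3))
  [∨I₂] p3 ⊢ (p3 ∨ p3)
    [Ax] p3 ⊢ p3

Result: YES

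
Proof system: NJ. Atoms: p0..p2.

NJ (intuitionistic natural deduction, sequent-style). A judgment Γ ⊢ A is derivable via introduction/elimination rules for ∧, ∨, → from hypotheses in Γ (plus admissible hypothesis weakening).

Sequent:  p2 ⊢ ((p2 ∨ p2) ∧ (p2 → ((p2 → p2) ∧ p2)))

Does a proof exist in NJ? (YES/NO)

Derivation trace:
[∧I] p2 ⊢ ((p2 ∨ p2) ∧ (p2 → ((p2 → p2) ∧ p2)))
  [∨I₂] p2, p2 ⊢ (p2 ∨ p2)
    [Wk] p2, p2 ⊢ p2
      [Ax] p2 ⊢ p2
  [→I]  ⊢ (p2 → ((p2 → p2) ∧ p2))
    [∧I] p2 ⊢ ((p2 → p2) ∧ p2)
      [→I]  ⊢ (p2 → p2)
        [Ax] p2 ⊢ p2
      [Ax] p2 ⊢ p2

Result: YES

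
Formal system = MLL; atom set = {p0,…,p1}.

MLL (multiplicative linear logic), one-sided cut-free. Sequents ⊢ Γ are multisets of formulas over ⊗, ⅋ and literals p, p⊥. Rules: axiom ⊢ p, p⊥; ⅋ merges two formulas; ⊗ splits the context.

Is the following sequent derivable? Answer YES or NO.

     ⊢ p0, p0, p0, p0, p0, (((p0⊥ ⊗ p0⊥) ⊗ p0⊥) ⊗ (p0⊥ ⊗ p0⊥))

Derivation (root first):
[⊗]  ⊢ p0, p0, p0, p0, p0, (((p0⊥ ⊗ p0⊥) ⊗ p0⊥) ⊗ (p0⊥ ⊗ p0⊥))
  [⊗]  ⊢ p0, p0, p0, ((p0⊥ ⊗ p0⊥) ⊗ p0⊥)
    [⊗]  ⊢ p0, p0, (p0⊥ ⊗ p0⊥)
      [Ax]  ⊢ p0, p0⊥
      [Ax]  ⊢ p0, p0⊥
    [Ax]  ⊢ p0, p0⊥
  [⊗]  ⊢ p0, p0, (p0⊥ ⊗ p0⊥)
    [Ax]  ⊢ p0, p0⊥
    [Ax]  ⊢ p0, p0⊥

Result: YES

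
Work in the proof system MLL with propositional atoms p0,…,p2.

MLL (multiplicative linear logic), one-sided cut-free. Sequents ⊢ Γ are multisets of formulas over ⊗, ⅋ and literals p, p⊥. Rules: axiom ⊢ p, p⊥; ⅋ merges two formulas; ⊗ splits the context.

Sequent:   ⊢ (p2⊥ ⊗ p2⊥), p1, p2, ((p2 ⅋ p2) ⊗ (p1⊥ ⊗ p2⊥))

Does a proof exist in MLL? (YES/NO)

Derivation trace:
[⊗]  ⊢ (p2⊥ ⊗ p2⊥), p1, p2, ((p2 ⅋ p2) ⊗ (p1⊥ ⊗ p2⊥))
  [⅋]  ⊢ (p2⊥ ⊗ p2⊥), (p2 ⅋ p2)
    [⊗]  ⊢ p2, p2, (p2⊥ ⊗ p2⊥)
      [Ax]  ⊢ p2, p2⊥
      [Ax]  ⊢ p2, p2⊥
  [⊗]  ⊢ p1, p2, (p1⊥ ⊗ p2⊥)
    [Ax]  ⊢ p1, p1⊥
    [Ax]  ⊢ p2, p2⊥

Result: YES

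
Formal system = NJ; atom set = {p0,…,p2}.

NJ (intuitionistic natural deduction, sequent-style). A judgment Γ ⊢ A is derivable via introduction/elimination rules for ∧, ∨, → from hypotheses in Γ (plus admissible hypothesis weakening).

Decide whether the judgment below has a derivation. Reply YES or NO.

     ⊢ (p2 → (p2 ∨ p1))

Derivation trace:
[→I]  ⊢ (p2 → (p2 ∨ p1))
  [∨I₁] p2 ⊢ (p2 ∨ p1)
    [Ax] p2 ⊢ p2

Result: YES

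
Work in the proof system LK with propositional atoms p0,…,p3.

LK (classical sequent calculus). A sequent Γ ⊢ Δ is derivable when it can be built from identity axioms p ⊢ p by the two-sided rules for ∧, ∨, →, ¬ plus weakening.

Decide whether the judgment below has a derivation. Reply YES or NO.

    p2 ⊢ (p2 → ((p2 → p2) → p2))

Proof tree:
[→R] p2 ⊢ (p2 → ((p2 → p2) → p2))
  [WL] p2, p2 ⊢ ((p2 → p2) → p2)
    [→R] p2 ⊢ ((p2 → p2) → p2)
      [→L] p2, (p2 → p2) ⊢ p2
        [Ax] p2 ⊢ p2
        [Ax] p2 ⊢ p2

Result: YES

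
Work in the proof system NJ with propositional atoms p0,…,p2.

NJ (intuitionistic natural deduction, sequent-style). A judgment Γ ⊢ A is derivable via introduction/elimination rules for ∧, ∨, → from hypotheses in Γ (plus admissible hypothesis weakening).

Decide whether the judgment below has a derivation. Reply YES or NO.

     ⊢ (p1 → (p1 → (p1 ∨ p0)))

Proof tree:
[→I]  ⊢ (p1 → (p1 → (p1 ∨ p0)))
  [→I] p1 ⊢ (p1 → (p1 ∨ p0))
    [∨I₁] p1, p1 ⊢ (p1 ∨ p0)
      [Wk] p1, p1 ⊢ p1
        [Ax] p1 ⊢ p1

Result: YES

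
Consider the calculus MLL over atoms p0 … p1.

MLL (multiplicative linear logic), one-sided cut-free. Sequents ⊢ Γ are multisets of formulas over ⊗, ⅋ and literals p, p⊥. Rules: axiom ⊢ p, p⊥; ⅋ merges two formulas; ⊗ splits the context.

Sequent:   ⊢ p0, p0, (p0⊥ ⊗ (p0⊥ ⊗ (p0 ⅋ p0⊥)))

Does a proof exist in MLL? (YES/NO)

Derivation (root first):
[⊗]  ⊢ p0, p0, (p0⊥ ⊗ (p0⊥ ⊗ (p0 ⅋ p0⊥)))
  [Ax]  ⊢ p0, p0⊥
  [⊗]  ⊢ p0, (p0⊥ ⊗ (p0 ⅋ p0⊥))
    [Ax]  ⊢ p0, p0⊥
    [⅋]  ⊢ (p0 ⅋ p0⊥)
      [Ax]  ⊢ p0, p0⊥

Result: YES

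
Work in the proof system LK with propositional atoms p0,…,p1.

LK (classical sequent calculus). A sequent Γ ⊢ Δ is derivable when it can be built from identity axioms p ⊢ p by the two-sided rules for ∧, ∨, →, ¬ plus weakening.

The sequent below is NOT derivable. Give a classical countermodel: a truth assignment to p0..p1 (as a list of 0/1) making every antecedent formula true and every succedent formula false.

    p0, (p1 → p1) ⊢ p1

Search for a countermodel by truth-table:
  v=00: Γ:[p0=F, (p1 → p1)=T] Δ:[p1=F] refutes=False
  v=01: Γ:[p0=F, (p1 → p1)=T] Δ:[p1=T] refutes=False
  v=10: Γ:[p0=T, (p1 → p1)=T] Δ:[p1=F] refutes=True  ← countermodel

Result: [1, 0]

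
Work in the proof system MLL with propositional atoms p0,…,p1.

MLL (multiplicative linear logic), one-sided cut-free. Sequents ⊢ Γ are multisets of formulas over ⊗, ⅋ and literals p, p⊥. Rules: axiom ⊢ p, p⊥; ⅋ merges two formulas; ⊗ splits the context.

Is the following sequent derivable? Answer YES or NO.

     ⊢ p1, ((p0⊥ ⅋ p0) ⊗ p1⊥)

Proof tree:
[⊗]  ⊢ p1, ((p0⊥ ⅋ p0) ⊗ p1⊥)
  [⅋]  ⊢ (p0⊥ ⅋ p0)
    [Ax]  ⊢ p0, p0⊥
  [Ax]  ⊢ p1, p1⊥

Result: YES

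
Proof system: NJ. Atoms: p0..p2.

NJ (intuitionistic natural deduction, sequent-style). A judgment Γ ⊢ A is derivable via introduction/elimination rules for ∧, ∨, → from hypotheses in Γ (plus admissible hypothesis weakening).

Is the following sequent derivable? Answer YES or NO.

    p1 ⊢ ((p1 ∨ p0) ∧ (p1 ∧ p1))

Derivation trace:
[∧I] p1 ⊢ ((p1 ∨ p0) ∧ (p1 ∧ p1))
  [∨I₁] p1 ⊢ (p1 ∨ p0)
    [Ax] p1 ⊢ p1
  [∧I] p1 ⊢ (p1 ∧ p1)
    [Ax] p1 ⊢ p1
    [Ax] p1 ⊢ p1

Result: YES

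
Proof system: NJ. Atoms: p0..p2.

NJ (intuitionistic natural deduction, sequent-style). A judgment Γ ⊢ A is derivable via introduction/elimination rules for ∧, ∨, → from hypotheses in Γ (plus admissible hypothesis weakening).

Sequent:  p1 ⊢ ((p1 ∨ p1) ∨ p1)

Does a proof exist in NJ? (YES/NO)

Proof tree:
[∨I₁] p1 ⊢ ((p1 ∨ p1) ∨ p1)
  [∨I₁] p1 ⊢ (p1 ∨ p1)
    [Ax] p1 ⊢ p1

Result: YES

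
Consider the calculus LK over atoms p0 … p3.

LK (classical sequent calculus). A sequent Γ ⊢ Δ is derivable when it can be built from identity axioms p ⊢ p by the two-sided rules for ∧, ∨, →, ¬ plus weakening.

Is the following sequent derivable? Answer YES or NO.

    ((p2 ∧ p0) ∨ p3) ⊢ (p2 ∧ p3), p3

Enumerate valuations to refute Γ ⊢ Δ:
  v=0000: Γ:[((p2 ∧ p0) ∨ p3)=F] Δ:[(p2 ∧ p3)=F, p3=F] refutes=False
  v=0001: Γ:[((p2 ∧ p0) ∨ p3)=T] Δ:[(p2 ∧ p3)=F, p3=T] refutes=False
  v=0010: Γ:[((p2 ∧ p0) ∨ p3)=F] Δ:[(p2 ∧ p3)=F, p3=F] refutes=False
  v=0011: Γ:[((p2 ∧ p0) ∨ p3)=T] Δ:[(p2 ∧ p3)=T, p3=T] refutes=False
  v=0100: Γ:[((p2 ∧ p0) ∨ p3)=F] Δ:[(p2 ∧ p3)=F, p3=F] refutes=False
  v=0101: Γ:[((p2 ∧ p0) ∨ p3)=T] Δ:[(p2 ∧ p3)=F, p3=T] refutes=False
  v=0110: Γ:[((p2 ∧ p0) ∨ p3)=F] Δ:[(p2 ∧ p3)=F, p3=F] refutes=False
  v=0111: Γ:[((p2 ∧ p0) ∨ p3)=T] Δ:[(p2 ∧ p3)=T, p3=T] refutes=False
  v=1000: Γ:[((p2 ∧ p0) ∨ p3)=F] Δ:[(p2 ∧ p3)=F, p3=F] refutes=False
  v=1001: Γ:[((p2 ∧ p0) ∨ p3)=T] Δ:[(p2 ∧ p3)=F, p3=T] refutes=False
  v=1010: Γ:[((p2 ∧ p0) ∨ p3)=T] Δ:[(p2 ∧ p3)=F, p3=F] refutes=True  ← countermodel

Result: NO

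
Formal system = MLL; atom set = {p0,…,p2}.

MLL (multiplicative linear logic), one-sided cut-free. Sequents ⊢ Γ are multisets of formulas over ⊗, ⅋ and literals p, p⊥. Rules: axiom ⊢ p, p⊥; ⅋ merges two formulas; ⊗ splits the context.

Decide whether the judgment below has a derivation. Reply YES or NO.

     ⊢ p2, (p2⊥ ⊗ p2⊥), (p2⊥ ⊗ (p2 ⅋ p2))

Derivation trace:
[⊗]  ⊢ p2, (p2⊥ ⊗ p2⊥), (p2⊥ ⊗ (p2 ⅋ p2))
  [Ax]  ⊢ p2, p2⊥
  [⅋]  ⊢ (p2⊥ ⊗ p2⊥), (p2 ⅋ p2)
    [⊗]  ⊢ p2, p2, (p2⊥ ⊗ p2⊥)
      [Ax]  ⊢ p2, p2⊥
      [Ax]  ⊢ p2, p2⊥

Result: YES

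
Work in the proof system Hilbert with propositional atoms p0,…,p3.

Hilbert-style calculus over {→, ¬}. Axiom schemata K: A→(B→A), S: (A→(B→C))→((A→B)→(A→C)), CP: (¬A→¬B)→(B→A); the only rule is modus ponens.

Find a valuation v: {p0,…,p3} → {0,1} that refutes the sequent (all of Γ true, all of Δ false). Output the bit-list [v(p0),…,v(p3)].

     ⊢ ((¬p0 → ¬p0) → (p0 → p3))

Truth-table refutation:
  v=0000: Γ:[] Δ:[((¬p0 → ¬p0) → (p0 → p3))=T] refutes=False
  v=0001: Γ:[] Δ:[((¬p0 → ¬p0) → (p0 → p3))=T] refutes=False
  v=0010: Γ:[] Δ:[((¬p0 → ¬p0) → (p0 → p3))=T] refutes=False
  v=0011: Γ:[] Δ:[((¬p0 → ¬p0) → (p0 → p3))=T] refutes=False
  v=0100: Γ:[] Δ:[((¬p0 → ¬p0) → (p0 → p3))=T] refutes=False
  v=0101: Γ:[] Δ:[((¬p0 → ¬p0) → (p0 → p3))=T] refutes=False
  v=0110: Γ:[] Δ:[((¬p0 → ¬p0) → (p0 → p3))=T] refutes=False
  v=0111: Γ:[] Δ:[((¬p0 → ¬p0) → (p0 → p3))=T] refutes=False
  v=1000: Γ:[] Δ:[((¬p0 → ¬p0) → (p0 → p3))=F] refutes=True  ← countermodel

Result: [1, 0, 0, 0]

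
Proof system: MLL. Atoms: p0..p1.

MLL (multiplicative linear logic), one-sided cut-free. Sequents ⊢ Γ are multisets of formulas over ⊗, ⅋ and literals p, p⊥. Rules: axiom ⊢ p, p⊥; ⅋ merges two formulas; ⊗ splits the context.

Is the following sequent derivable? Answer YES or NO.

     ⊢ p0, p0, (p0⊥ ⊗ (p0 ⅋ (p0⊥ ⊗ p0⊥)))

Derivation trace:
[⊗]  ⊢ p0, p0, (p0⊥ ⊗ (p0 ⅋ (p0⊥ ⊗ p0⊥)))
  [Ax]  ⊢ p0, p0⊥
  [⅋]  ⊢ p0, (p0 ⅋ (p0⊥ ⊗ p0⊥))
    [⊗]  ⊢ p0, p0, (p0⊥ ⊗ p0⊥)
      [Ax]  ⊢ p0, p0⊥
      [Ax]  ⊢ p0, p0⊥

Result: YES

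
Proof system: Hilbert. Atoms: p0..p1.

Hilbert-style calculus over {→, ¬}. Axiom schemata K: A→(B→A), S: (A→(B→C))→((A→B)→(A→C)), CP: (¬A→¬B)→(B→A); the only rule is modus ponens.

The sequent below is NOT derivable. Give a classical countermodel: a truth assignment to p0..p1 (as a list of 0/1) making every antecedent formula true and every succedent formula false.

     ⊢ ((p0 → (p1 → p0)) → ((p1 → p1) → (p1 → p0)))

Search for a countermodel by truth-table:
  v=00: Γ:[] Δ:[((p0 → (p1 → p0)) → ((p1 → p1) → (p1 → p0)))=T] refutes=False
  v=01: Γ:[] Δ:[((p0 → (p1 → p0)) → ((p1 → p1) → (p1 → p0)))=F] refutes=True  ← countermodel

Result: [0, 1]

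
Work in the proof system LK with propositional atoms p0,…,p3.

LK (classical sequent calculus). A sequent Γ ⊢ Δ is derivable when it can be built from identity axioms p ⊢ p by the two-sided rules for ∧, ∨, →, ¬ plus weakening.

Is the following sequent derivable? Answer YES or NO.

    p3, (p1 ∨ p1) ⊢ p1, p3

Proof tree:
[∨L] p3, (p1 ∨ p1) ⊢ p1, p3
  [WL] p3, p1 ⊢ p3, p1
    [WR] p3 ⊢ p3, p1
      [Ax] p3 ⊢ p3
  [WL] p3, p1 ⊢ p3, p1
    [WR] p3 ⊢ p3, p1
      [Ax] p3 ⊢ p3

Result: YES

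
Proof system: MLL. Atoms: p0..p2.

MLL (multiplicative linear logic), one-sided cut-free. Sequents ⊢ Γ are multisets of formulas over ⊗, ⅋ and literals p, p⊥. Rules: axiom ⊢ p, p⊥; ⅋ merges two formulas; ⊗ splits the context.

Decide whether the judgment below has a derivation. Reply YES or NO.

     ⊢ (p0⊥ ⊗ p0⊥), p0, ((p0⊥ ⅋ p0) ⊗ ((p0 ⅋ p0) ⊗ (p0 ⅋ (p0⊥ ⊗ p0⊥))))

Derivation (root first):
[⊗]  ⊢ (p0⊥ ⊗ p0⊥), p0, ((p0⊥ ⅋ p0) ⊗ ((p0 ⅋ p0) ⊗ (p0 ⅋ (p0⊥ ⊗ p0⊥))))
  [⅋]  ⊢ (p0⊥ ⅋ p0)
    [Ax]  ⊢ p0, p0⊥
  [⊗]  ⊢ (p0⊥ ⊗ p0⊥), p0, ((p0 ⅋ p0) ⊗ (p0 ⅋ (p0⊥ ⊗ p0⊥)))
    [⅋]  ⊢ (p0⊥ ⊗ p0⊥), (p0 ⅋ p0)
      [⊗]  ⊢ p0, p0, (p0⊥ ⊗ p0⊥)
        [Ax]  ⊢ p0, p0⊥
        [Ax]  ⊢ p0, p0⊥
    [⅋]  ⊢ p0, (p0 ⅋ (p0⊥ ⊗ p0⊥))
      [⊗]  ⊢ p0, p0, (p0⊥ ⊗ p0⊥)
        [Ax]  ⊢ p0, p0⊥
        [Ax]  ⊢ p0, p0⊥

Result: YES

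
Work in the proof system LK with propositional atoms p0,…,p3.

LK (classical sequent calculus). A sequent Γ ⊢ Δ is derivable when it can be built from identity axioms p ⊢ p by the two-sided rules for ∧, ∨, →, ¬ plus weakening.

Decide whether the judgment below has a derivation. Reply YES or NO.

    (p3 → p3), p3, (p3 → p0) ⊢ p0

Proof tree:
[→L] (p3 → p3), p3, (p3 → p0) ⊢ p0
  [→L] p3, (p3 → p3) ⊢ p3
    [Ax] p3 ⊢ p3
    [Ax] p3 ⊢ p3
  [Ax] p0 ⊢ p0

Result: YES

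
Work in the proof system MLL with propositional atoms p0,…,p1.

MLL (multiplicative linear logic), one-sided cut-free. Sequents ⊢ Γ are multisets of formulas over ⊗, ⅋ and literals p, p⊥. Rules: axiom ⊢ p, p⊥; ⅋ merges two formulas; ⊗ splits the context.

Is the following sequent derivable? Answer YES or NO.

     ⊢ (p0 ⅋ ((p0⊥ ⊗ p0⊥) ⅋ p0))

Proof tree:
[⅋]  ⊢ (p0 ⅋ ((p0⊥ ⊗ p0⊥) ⅋ p0))
  [⅋]  ⊢ p0, ((p0⊥ ⊗ p0⊥) ⅋ p0)
    [⊗]  ⊢ p0, p0, (p0⊥ ⊗ p0⊥)
      [Ax]  ⊢ p0, p0⊥
      [Ax]  ⊢ p0, p0⊥

Result: YES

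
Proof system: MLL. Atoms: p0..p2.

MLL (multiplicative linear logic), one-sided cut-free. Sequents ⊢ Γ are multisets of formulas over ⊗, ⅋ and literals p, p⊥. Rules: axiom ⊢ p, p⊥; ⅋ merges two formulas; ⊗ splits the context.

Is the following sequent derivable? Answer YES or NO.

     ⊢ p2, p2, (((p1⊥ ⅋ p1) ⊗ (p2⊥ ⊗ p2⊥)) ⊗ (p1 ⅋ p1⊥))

Derivation trace:
[⊗]  ⊢ p2, p2, (((p1⊥ ⅋ p1) ⊗ (p2⊥ ⊗ p2⊥)) ⊗ (p1 ⅋ p1⊥))
  [⊗]  ⊢ p2, p2, ((p1⊥ ⅋ p1) ⊗ (p2⊥ ⊗ p2⊥))
    [⅋]  ⊢ (p1⊥ ⅋ p1)
      [Ax]  ⊢ p1, p1⊥
    [⊗]  ⊢ p2, p2, (p2⊥ ⊗ p2⊥)
      [Ax]  ⊢ p2, p2⊥
      [Ax]  ⊢ p2, p2⊥
  [⅋]  ⊢ (p1 ⅋ p1⊥)
    [Ax]  ⊢ p1, p1⊥

Result: YES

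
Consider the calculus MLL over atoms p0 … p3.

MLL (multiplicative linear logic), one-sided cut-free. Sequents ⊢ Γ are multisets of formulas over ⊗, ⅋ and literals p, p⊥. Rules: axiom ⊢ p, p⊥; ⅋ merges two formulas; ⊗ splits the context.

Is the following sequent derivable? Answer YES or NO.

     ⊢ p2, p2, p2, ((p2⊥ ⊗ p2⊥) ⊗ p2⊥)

Derivation trace:
[⊗]  ⊢ p2, p2, p2, ((p2⊥ ⊗ p2⊥) ⊗ p2⊥)
  [⊗]  ⊢ p2, p2, (p2⊥ ⊗ p2⊥)
    [Ax]  ⊢ p2, p2⊥
    [Ax]  ⊢ p2, p2⊥
  [Ax]  ⊢ p2, p2⊥

Result: YES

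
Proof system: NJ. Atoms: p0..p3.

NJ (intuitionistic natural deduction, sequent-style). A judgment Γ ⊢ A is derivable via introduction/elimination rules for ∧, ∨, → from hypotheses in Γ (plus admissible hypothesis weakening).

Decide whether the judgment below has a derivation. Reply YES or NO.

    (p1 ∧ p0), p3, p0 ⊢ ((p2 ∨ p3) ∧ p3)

Derivation trace:
[∧I] (p1 ∧ p0), p3, p0 ⊢ ((p2 ∨ p3) ∧ p3)
  [∨I₂] p3, p0 ⊢ (p2 ∨ p3)
    [Wk] p3, p0 ⊢ p3
      [Ax] p3 ⊢ p3
  [Wk] p3, p0, (p1 ∧ p0) ⊢ p3
    [Wk] p3, p0 ⊢ p3
      [Ax] p3 ⊢ p3

Result: YES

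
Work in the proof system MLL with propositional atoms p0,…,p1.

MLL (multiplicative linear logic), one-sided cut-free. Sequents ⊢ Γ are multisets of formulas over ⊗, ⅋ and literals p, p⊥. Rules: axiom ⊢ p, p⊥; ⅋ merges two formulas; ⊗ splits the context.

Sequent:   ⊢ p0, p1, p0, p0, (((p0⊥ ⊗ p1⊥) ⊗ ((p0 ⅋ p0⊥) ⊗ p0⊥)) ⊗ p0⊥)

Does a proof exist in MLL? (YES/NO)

Proof tree:
[⊗]  ⊢ p0, p1, p0, p0, (((p0⊥ ⊗ p1⊥) ⊗ ((p0 ⅋ p0⊥) ⊗ p0⊥)) ⊗ p0⊥)
  [⊗]  ⊢ p0, p1, p0, ((p0⊥ ⊗ p1⊥) ⊗ ((p0 ⅋ p0⊥) ⊗ p0⊥))
    [⊗]  ⊢ p0, p1, (p0⊥ ⊗ p1⊥)
      [Ax]  ⊢ p0, p0⊥
      [Ax]  ⊢ p1, p1⊥
    [⊗]  ⊢ p0, ((p0 ⅋ p0⊥) ⊗ p0⊥)
      [⅋]  ⊢ (p0 ⅋ p0⊥)
        [Ax]  ⊢ p0, p0⊥
      [Ax]  ⊢ p0, p0⊥
  [Ax]  ⊢ p0, p0⊥

Result: YES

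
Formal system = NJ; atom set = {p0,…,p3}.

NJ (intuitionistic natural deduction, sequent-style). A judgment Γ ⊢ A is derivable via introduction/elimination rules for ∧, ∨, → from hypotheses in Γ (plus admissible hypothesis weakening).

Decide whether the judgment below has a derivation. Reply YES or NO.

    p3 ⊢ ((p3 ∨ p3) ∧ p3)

Proof tree:
[∧I] p3 ⊢ ((p3 ∨ p3) ∧ p3)
  [∨I₂] p3 ⊢ (p3 ∨ p3)
    [Ax] p3 ⊢ p3
  [Ax] p3 ⊢ p3

Result: YES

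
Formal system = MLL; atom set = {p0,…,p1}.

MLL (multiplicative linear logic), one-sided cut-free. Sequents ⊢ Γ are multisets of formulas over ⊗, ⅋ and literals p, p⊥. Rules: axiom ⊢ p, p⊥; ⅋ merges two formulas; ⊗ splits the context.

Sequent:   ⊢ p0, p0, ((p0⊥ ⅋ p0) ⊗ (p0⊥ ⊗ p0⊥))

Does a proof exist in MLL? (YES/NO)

Derivation trace:
[⊗]  ⊢ p0, p0, ((p0⊥ ⅋ p0) ⊗ (p0⊥ ⊗ p0⊥))
  [⅋]  ⊢ (p0⊥ ⅋ p0)
    [Ax]  ⊢ p0, p0⊥
  [⊗]  ⊢ p0, p0, (p0⊥ ⊗ p0⊥)
    [Ax]  ⊢ p0, p0⊥
    [Ax]  ⊢ p0, p0⊥

Result: YES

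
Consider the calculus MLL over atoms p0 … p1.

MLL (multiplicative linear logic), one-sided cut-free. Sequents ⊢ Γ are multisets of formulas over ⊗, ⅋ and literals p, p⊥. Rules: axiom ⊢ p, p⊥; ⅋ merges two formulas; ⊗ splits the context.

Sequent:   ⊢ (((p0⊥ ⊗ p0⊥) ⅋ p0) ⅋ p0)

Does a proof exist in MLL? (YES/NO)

Proof tree:
[⅋]  ⊢ (((p0⊥ ⊗ p0⊥) ⅋ p0) ⅋ p0)
  [⅋]  ⊢ p0, ((p0⊥ ⊗ p0⊥) ⅋ p0)
    [⊗]  ⊢ p0, p0, (p0⊥ ⊗ p0⊥)
      [Ax]  ⊢ p0, p0⊥
      [Ax]  ⊢ p0, p0⊥

Result: YES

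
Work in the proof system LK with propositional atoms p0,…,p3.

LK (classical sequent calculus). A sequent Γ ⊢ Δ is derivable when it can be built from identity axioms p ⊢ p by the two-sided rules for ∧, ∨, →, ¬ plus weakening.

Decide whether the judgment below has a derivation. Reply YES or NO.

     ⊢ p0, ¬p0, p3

Proof tree:
[WR]  ⊢ p0, ¬p0, p3
  [¬R]  ⊢ p0, ¬p0
    [Ax] p0 ⊢ p0

Result: YES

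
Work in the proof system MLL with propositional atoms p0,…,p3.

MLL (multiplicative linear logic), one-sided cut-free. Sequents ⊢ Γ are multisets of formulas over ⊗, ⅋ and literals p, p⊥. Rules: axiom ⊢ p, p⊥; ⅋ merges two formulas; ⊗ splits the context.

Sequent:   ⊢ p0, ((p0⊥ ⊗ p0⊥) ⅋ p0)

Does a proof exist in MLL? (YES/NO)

Proof tree:
[⅋]  ⊢ p0, ((p0⊥ ⊗ p0⊥) ⅋ p0)
  [⊗]  ⊢ p0, p0, (p0⊥ ⊗ p0⊥)
    [Ax]  ⊢ p0, p0⊥
    [Ax]  ⊢ p0, p0⊥

Result: YES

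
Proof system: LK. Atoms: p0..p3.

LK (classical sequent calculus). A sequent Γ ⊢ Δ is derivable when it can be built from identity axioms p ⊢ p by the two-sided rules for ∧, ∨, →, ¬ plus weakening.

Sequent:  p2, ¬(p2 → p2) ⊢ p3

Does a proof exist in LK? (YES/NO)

Derivation (root first):
[WR] p2, ¬(p2 → p2) ⊢ p3
  [¬L] p2, ¬(p2 → p2) ⊢ 
    [→R] p2 ⊢ (p2 → p2)
      [WL] p2, p2 ⊢ p2
        [Ax] p2 ⊢ p2

Result: YES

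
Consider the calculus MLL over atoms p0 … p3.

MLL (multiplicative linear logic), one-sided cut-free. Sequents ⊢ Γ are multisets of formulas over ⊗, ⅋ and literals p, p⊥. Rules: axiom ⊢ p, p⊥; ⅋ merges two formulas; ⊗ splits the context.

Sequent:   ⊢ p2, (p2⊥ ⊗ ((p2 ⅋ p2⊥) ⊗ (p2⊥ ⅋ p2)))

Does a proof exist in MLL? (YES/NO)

Derivation trace:
[⊗]  ⊢ p2, (p2⊥ ⊗ ((p2 ⅋ p2⊥) ⊗ (p2⊥ ⅋ p2)))
  [Ax]  ⊢ p2, p2⊥
  [⊗]  ⊢ ((p2 ⅋ p2⊥) ⊗ (p2⊥ ⅋ p2))
    [⅋]  ⊢ (p2 ⅋ p2⊥)
      [Ax]  ⊢ p2, p2⊥
    [⅋]  ⊢ (p2⊥ ⅋ p2)
      [Ax]  ⊢ p2, p2⊥

Result: YES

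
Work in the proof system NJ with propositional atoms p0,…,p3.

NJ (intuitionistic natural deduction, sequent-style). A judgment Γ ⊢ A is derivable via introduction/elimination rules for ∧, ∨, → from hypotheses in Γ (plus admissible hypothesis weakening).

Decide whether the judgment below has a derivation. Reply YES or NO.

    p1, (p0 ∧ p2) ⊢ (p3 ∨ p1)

Derivation trace:
[∨I₂] p1, (p0 ∧ p2) ⊢ (p3 ∨ p1)
  [Wk] p1, (p0 ∧ p2) ⊢ p1
    [Ax] p1 ⊢ p1

Result: YES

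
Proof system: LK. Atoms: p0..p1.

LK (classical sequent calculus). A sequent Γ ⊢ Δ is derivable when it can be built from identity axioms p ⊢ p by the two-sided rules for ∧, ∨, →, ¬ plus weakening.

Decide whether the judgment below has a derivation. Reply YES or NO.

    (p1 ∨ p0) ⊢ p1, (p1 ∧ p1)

Truth-table refutation:
  v=00: Γ:[(p1 ∨ p0)=F] Δ:[p1=F, (p1 ∧ p1)=F] refutes=False
  v=01: Γ:[(p1 ∨ p0)=T] Δ:[p1=T, (p1 ∧ p1)=T] refutes=False
  v=10: Γ:[(p1 ∨ p0)=T] Δ:[p1=F, (p1 ∧ p1)=F] refutes=True  ← countermodel

Result: NO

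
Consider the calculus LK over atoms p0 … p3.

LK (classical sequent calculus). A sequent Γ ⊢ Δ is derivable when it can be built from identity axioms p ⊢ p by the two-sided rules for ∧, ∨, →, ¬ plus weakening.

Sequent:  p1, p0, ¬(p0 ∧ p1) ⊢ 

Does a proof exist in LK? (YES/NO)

Derivation (root first):
[¬L] p1, p0, ¬(p0 ∧ p1) ⊢ 
  [∧R] p1, p0 ⊢ (p0 ∧ p1)
    [Ax] p0 ⊢ p0
    [Ax] p1 ⊢ p1

Result: YES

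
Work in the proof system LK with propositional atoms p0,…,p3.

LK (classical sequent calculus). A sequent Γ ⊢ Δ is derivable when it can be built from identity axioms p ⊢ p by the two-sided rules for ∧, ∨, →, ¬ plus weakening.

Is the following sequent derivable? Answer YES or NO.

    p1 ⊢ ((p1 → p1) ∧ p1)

Proof tree:
[∧R] p1 ⊢ ((p1 → p1) ∧ p1)
  [→R]  ⊢ (p1 → p1)
    [Ax] p1 ⊢ p1
  [Ax] p1 ⊢ p1

Result: YES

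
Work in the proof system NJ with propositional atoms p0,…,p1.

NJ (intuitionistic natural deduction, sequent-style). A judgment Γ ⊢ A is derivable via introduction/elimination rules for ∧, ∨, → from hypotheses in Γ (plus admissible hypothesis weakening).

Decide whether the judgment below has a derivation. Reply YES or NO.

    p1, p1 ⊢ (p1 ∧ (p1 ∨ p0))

Derivation trace:
[Wk] p1, p1 ⊢ (p1 ∧ (p1 ∨ p0))
  [∧I] p1 ⊢ (p1 ∧ (p1 ∨ p0))
    [Ax] p1 ⊢ p1
    [∨I₁] p1 ⊢ (p1 ∨ p0)
      [Ax] p1 ⊢ p1

Result: YES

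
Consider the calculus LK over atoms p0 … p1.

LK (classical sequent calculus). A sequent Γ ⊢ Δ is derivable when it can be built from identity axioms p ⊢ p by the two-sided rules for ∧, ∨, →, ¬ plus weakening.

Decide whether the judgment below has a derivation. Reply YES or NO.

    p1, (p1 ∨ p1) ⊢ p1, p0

Derivation trace:
[WR] p1, (p1 ∨ p1) ⊢ p1, p0
  [∨L] p1, (p1 ∨ p1) ⊢ p1
    [WL] p1, p1 ⊢ p1
      [Ax] p1 ⊢ p1
    [Ax] p1 ⊢ p1

Result: YES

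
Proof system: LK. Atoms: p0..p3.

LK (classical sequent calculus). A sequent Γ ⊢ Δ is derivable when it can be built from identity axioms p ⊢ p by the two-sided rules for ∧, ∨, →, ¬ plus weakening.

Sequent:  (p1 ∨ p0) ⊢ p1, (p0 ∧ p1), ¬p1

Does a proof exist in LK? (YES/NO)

Derivation (root first):
[¬R] (p1 ∨ p0) ⊢ p1, (p0 ∧ p1), ¬p1
  [∨L] p1, (p1 ∨ p0) ⊢ p1, (p0 ∧ p1)
    [Ax] p1 ⊢ p1
    [∧R] p1, p0 ⊢ (p0 ∧ p1)
      [Ax] p0 ⊢ p0
      [Ax] p1 ⊢ p1

Result: YES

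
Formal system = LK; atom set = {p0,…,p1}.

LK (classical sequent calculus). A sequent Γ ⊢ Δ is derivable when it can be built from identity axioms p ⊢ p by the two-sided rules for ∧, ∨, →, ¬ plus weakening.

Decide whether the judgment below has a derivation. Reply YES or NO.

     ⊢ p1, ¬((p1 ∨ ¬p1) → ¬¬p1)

Derivation (root first):
[¬R]  ⊢ p1, ¬((p1 ∨ ¬p1) → ¬¬p1)
  [→L] ((p1 ∨ ¬p1) → ¬¬p1) ⊢ p1
    [∨R]  ⊢ (p1 ∨ ¬p1)
      [¬R]  ⊢ p1, ¬p1
        [Ax] p1 ⊢ p1
    [¬L] ¬¬p1 ⊢ p1
      [¬R]  ⊢ p1, ¬p1
        [Ax] p1 ⊢ p1

Result: YES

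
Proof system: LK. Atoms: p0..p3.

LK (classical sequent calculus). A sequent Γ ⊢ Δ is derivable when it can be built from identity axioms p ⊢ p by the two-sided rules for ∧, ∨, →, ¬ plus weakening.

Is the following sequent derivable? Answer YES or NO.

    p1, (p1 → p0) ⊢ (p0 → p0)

Derivation trace:
[→R] p1, (p1 → p0) ⊢ (p0 → p0)
  [→L] p1, p0, (p1 → p0) ⊢ p0
    [WL] p1, p0 ⊢ p1
      [Ax] p1 ⊢ p1
    [Ax] p0 ⊢ p0

Result: YES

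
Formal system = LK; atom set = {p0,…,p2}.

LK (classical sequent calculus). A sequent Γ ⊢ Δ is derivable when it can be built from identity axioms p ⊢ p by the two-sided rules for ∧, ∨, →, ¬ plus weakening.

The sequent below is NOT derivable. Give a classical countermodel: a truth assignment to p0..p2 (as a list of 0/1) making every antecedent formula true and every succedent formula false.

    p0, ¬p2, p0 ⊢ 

Search for a countermodel by truth-table:
  v=000: Γ:[p0=F, ¬p2=T, p0=F] Δ:[] refutes=False
  v=001: Γ:[p0=F, ¬p2=F, p0=F] Δ:[] refutes=False
  v=010: Γ:[p0=F, ¬p2=T, p0=F] Δ:[] refutes=False
  v=011: Γ:[p0=F, ¬p2=F, p0=F] Δ:[] refutes=False
  v=100: Γ:[p0=T, ¬p2=T, p0=T] Δ:[] refutes=True  ← countermodel

Result: [1, 0, 0]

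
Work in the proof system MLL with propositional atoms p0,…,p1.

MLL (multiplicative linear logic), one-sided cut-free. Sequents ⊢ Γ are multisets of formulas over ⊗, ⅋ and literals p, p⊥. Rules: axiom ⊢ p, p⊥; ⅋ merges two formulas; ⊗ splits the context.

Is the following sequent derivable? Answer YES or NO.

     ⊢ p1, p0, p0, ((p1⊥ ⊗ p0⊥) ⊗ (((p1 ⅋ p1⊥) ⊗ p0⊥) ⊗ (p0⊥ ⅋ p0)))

Derivation trace:
[⊗]  ⊢ p1, p0, p0, ((p1⊥ ⊗ p0⊥) ⊗ (((p1 ⅋ p1⊥) ⊗ p0⊥) ⊗ (p0⊥ ⅋ p0)))
  [⊗]  ⊢ p1, p0, (p1⊥ ⊗ p0⊥)
    [Ax]  ⊢ p1, p1⊥
    [Ax]  ⊢ p0, p0⊥
  [⊗]  ⊢ p0, (((p1 ⅋ p1⊥) ⊗ p0⊥) ⊗ (p0⊥ ⅋ p0))
    [⊗]  ⊢ p0, ((p1 ⅋ p1⊥) ⊗ p0⊥)
      [⅋]  ⊢ (p1 ⅋ p1⊥)
        [Ax]  ⊢ p1, p1⊥
      [Ax]  ⊢ p0, p0⊥
    [⅋]  ⊢ (p0⊥ ⅋ p0)
      [Ax]  ⊢ p0, p0⊥

Result: YES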